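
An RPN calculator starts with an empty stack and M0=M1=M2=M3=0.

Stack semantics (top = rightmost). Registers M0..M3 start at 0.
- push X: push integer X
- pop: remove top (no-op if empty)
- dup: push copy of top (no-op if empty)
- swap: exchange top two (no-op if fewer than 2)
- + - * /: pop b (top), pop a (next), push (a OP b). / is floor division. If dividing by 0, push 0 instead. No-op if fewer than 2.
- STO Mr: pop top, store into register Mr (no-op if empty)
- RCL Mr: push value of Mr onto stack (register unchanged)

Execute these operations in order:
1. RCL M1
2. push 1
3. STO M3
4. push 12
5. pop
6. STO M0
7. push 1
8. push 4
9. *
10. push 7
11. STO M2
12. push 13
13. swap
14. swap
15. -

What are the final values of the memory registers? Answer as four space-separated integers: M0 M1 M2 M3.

After op 1 (RCL M1): stack=[0] mem=[0,0,0,0]
After op 2 (push 1): stack=[0,1] mem=[0,0,0,0]
After op 3 (STO M3): stack=[0] mem=[0,0,0,1]
After op 4 (push 12): stack=[0,12] mem=[0,0,0,1]
After op 5 (pop): stack=[0] mem=[0,0,0,1]
After op 6 (STO M0): stack=[empty] mem=[0,0,0,1]
After op 7 (push 1): stack=[1] mem=[0,0,0,1]
After op 8 (push 4): stack=[1,4] mem=[0,0,0,1]
After op 9 (*): stack=[4] mem=[0,0,0,1]
After op 10 (push 7): stack=[4,7] mem=[0,0,0,1]
After op 11 (STO M2): stack=[4] mem=[0,0,7,1]
After op 12 (push 13): stack=[4,13] mem=[0,0,7,1]
After op 13 (swap): stack=[13,4] mem=[0,0,7,1]
After op 14 (swap): stack=[4,13] mem=[0,0,7,1]
After op 15 (-): stack=[-9] mem=[0,0,7,1]

Answer: 0 0 7 1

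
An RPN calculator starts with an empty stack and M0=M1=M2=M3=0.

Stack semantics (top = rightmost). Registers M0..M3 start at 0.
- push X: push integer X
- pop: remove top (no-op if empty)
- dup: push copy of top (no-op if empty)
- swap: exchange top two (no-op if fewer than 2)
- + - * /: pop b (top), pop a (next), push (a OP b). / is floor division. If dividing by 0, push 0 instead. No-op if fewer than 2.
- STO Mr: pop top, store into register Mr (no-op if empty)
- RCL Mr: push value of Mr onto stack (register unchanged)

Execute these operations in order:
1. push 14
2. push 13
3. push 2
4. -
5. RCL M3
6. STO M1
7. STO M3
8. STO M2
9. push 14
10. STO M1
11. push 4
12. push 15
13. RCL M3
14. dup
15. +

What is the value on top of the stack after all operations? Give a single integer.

Answer: 22

Derivation:
After op 1 (push 14): stack=[14] mem=[0,0,0,0]
After op 2 (push 13): stack=[14,13] mem=[0,0,0,0]
After op 3 (push 2): stack=[14,13,2] mem=[0,0,0,0]
After op 4 (-): stack=[14,11] mem=[0,0,0,0]
After op 5 (RCL M3): stack=[14,11,0] mem=[0,0,0,0]
After op 6 (STO M1): stack=[14,11] mem=[0,0,0,0]
After op 7 (STO M3): stack=[14] mem=[0,0,0,11]
After op 8 (STO M2): stack=[empty] mem=[0,0,14,11]
After op 9 (push 14): stack=[14] mem=[0,0,14,11]
After op 10 (STO M1): stack=[empty] mem=[0,14,14,11]
After op 11 (push 4): stack=[4] mem=[0,14,14,11]
After op 12 (push 15): stack=[4,15] mem=[0,14,14,11]
After op 13 (RCL M3): stack=[4,15,11] mem=[0,14,14,11]
After op 14 (dup): stack=[4,15,11,11] mem=[0,14,14,11]
After op 15 (+): stack=[4,15,22] mem=[0,14,14,11]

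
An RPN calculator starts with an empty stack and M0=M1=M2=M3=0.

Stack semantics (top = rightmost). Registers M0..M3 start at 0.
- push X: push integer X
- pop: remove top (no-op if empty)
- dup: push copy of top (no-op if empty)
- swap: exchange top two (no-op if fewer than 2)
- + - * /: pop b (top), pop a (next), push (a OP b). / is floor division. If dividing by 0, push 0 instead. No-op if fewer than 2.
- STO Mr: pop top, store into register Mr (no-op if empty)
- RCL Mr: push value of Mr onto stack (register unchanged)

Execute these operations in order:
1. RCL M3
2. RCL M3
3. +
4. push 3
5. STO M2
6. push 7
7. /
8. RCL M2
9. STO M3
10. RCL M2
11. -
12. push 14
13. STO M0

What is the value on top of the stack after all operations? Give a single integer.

After op 1 (RCL M3): stack=[0] mem=[0,0,0,0]
After op 2 (RCL M3): stack=[0,0] mem=[0,0,0,0]
After op 3 (+): stack=[0] mem=[0,0,0,0]
After op 4 (push 3): stack=[0,3] mem=[0,0,0,0]
After op 5 (STO M2): stack=[0] mem=[0,0,3,0]
After op 6 (push 7): stack=[0,7] mem=[0,0,3,0]
After op 7 (/): stack=[0] mem=[0,0,3,0]
After op 8 (RCL M2): stack=[0,3] mem=[0,0,3,0]
After op 9 (STO M3): stack=[0] mem=[0,0,3,3]
After op 10 (RCL M2): stack=[0,3] mem=[0,0,3,3]
After op 11 (-): stack=[-3] mem=[0,0,3,3]
After op 12 (push 14): stack=[-3,14] mem=[0,0,3,3]
After op 13 (STO M0): stack=[-3] mem=[14,0,3,3]

Answer: -3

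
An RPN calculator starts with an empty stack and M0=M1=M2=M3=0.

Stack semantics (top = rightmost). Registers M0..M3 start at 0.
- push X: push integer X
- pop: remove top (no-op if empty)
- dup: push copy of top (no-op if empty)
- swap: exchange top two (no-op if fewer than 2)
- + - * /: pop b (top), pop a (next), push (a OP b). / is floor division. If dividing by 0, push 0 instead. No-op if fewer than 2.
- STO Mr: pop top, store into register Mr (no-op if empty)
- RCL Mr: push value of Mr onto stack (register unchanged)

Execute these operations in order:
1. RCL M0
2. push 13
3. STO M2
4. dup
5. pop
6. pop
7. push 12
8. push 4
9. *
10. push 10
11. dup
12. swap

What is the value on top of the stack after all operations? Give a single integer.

Answer: 10

Derivation:
After op 1 (RCL M0): stack=[0] mem=[0,0,0,0]
After op 2 (push 13): stack=[0,13] mem=[0,0,0,0]
After op 3 (STO M2): stack=[0] mem=[0,0,13,0]
After op 4 (dup): stack=[0,0] mem=[0,0,13,0]
After op 5 (pop): stack=[0] mem=[0,0,13,0]
After op 6 (pop): stack=[empty] mem=[0,0,13,0]
After op 7 (push 12): stack=[12] mem=[0,0,13,0]
After op 8 (push 4): stack=[12,4] mem=[0,0,13,0]
After op 9 (*): stack=[48] mem=[0,0,13,0]
After op 10 (push 10): stack=[48,10] mem=[0,0,13,0]
After op 11 (dup): stack=[48,10,10] mem=[0,0,13,0]
After op 12 (swap): stack=[48,10,10] mem=[0,0,13,0]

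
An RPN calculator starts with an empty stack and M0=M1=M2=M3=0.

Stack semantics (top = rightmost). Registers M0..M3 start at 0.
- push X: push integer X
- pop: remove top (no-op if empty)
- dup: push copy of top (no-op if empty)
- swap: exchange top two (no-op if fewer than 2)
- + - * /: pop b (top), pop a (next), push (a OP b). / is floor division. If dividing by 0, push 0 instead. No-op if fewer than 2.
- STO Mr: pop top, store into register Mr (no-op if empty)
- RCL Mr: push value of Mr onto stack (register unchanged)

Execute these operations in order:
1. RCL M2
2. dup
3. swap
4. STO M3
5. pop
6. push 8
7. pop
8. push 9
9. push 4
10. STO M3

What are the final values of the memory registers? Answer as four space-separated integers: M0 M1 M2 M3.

Answer: 0 0 0 4

Derivation:
After op 1 (RCL M2): stack=[0] mem=[0,0,0,0]
After op 2 (dup): stack=[0,0] mem=[0,0,0,0]
After op 3 (swap): stack=[0,0] mem=[0,0,0,0]
After op 4 (STO M3): stack=[0] mem=[0,0,0,0]
After op 5 (pop): stack=[empty] mem=[0,0,0,0]
After op 6 (push 8): stack=[8] mem=[0,0,0,0]
After op 7 (pop): stack=[empty] mem=[0,0,0,0]
After op 8 (push 9): stack=[9] mem=[0,0,0,0]
After op 9 (push 4): stack=[9,4] mem=[0,0,0,0]
After op 10 (STO M3): stack=[9] mem=[0,0,0,4]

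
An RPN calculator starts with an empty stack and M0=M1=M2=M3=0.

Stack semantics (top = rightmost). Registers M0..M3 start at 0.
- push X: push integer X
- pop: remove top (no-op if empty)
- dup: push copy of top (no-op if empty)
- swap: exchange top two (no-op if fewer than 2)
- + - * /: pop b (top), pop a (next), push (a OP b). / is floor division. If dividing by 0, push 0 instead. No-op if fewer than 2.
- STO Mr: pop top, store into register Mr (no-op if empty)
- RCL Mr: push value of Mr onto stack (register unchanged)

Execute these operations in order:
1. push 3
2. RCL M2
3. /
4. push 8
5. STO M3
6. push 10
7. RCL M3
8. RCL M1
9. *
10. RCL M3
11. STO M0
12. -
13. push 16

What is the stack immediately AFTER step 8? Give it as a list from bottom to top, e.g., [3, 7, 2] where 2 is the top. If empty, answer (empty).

After op 1 (push 3): stack=[3] mem=[0,0,0,0]
After op 2 (RCL M2): stack=[3,0] mem=[0,0,0,0]
After op 3 (/): stack=[0] mem=[0,0,0,0]
After op 4 (push 8): stack=[0,8] mem=[0,0,0,0]
After op 5 (STO M3): stack=[0] mem=[0,0,0,8]
After op 6 (push 10): stack=[0,10] mem=[0,0,0,8]
After op 7 (RCL M3): stack=[0,10,8] mem=[0,0,0,8]
After op 8 (RCL M1): stack=[0,10,8,0] mem=[0,0,0,8]

[0, 10, 8, 0]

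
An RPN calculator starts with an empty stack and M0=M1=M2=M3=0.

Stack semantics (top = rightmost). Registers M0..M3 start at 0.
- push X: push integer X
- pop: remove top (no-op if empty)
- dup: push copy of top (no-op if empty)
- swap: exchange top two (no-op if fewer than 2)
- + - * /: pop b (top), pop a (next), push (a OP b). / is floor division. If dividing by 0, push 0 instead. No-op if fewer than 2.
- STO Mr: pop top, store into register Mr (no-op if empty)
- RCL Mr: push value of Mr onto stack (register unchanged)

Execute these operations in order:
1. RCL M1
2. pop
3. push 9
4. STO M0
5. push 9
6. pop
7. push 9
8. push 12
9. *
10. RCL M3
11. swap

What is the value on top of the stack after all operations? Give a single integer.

Answer: 108

Derivation:
After op 1 (RCL M1): stack=[0] mem=[0,0,0,0]
After op 2 (pop): stack=[empty] mem=[0,0,0,0]
After op 3 (push 9): stack=[9] mem=[0,0,0,0]
After op 4 (STO M0): stack=[empty] mem=[9,0,0,0]
After op 5 (push 9): stack=[9] mem=[9,0,0,0]
After op 6 (pop): stack=[empty] mem=[9,0,0,0]
After op 7 (push 9): stack=[9] mem=[9,0,0,0]
After op 8 (push 12): stack=[9,12] mem=[9,0,0,0]
After op 9 (*): stack=[108] mem=[9,0,0,0]
After op 10 (RCL M3): stack=[108,0] mem=[9,0,0,0]
After op 11 (swap): stack=[0,108] mem=[9,0,0,0]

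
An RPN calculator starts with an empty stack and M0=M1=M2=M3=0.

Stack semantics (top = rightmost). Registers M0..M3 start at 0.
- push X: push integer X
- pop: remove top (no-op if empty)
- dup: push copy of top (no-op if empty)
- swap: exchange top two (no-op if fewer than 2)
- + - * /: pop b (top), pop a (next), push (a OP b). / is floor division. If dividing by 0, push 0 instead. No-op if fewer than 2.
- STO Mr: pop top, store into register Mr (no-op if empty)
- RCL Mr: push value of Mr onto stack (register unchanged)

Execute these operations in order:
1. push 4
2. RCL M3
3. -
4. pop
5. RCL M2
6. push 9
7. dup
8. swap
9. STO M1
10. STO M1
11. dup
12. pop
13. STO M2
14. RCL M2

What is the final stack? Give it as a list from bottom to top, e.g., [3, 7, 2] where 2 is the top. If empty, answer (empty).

After op 1 (push 4): stack=[4] mem=[0,0,0,0]
After op 2 (RCL M3): stack=[4,0] mem=[0,0,0,0]
After op 3 (-): stack=[4] mem=[0,0,0,0]
After op 4 (pop): stack=[empty] mem=[0,0,0,0]
After op 5 (RCL M2): stack=[0] mem=[0,0,0,0]
After op 6 (push 9): stack=[0,9] mem=[0,0,0,0]
After op 7 (dup): stack=[0,9,9] mem=[0,0,0,0]
After op 8 (swap): stack=[0,9,9] mem=[0,0,0,0]
After op 9 (STO M1): stack=[0,9] mem=[0,9,0,0]
After op 10 (STO M1): stack=[0] mem=[0,9,0,0]
After op 11 (dup): stack=[0,0] mem=[0,9,0,0]
After op 12 (pop): stack=[0] mem=[0,9,0,0]
After op 13 (STO M2): stack=[empty] mem=[0,9,0,0]
After op 14 (RCL M2): stack=[0] mem=[0,9,0,0]

Answer: [0]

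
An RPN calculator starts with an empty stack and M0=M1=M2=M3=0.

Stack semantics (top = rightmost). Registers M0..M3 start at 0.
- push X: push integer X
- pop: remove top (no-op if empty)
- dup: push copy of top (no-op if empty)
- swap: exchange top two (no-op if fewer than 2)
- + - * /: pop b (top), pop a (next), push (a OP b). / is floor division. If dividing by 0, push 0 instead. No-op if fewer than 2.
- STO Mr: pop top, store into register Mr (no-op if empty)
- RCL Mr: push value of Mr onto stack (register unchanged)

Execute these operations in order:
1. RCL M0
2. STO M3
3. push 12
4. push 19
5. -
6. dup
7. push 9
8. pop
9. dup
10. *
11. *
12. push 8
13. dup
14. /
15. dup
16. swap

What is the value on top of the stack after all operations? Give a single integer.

Answer: 1

Derivation:
After op 1 (RCL M0): stack=[0] mem=[0,0,0,0]
After op 2 (STO M3): stack=[empty] mem=[0,0,0,0]
After op 3 (push 12): stack=[12] mem=[0,0,0,0]
After op 4 (push 19): stack=[12,19] mem=[0,0,0,0]
After op 5 (-): stack=[-7] mem=[0,0,0,0]
After op 6 (dup): stack=[-7,-7] mem=[0,0,0,0]
After op 7 (push 9): stack=[-7,-7,9] mem=[0,0,0,0]
After op 8 (pop): stack=[-7,-7] mem=[0,0,0,0]
After op 9 (dup): stack=[-7,-7,-7] mem=[0,0,0,0]
After op 10 (*): stack=[-7,49] mem=[0,0,0,0]
After op 11 (*): stack=[-343] mem=[0,0,0,0]
After op 12 (push 8): stack=[-343,8] mem=[0,0,0,0]
After op 13 (dup): stack=[-343,8,8] mem=[0,0,0,0]
After op 14 (/): stack=[-343,1] mem=[0,0,0,0]
After op 15 (dup): stack=[-343,1,1] mem=[0,0,0,0]
After op 16 (swap): stack=[-343,1,1] mem=[0,0,0,0]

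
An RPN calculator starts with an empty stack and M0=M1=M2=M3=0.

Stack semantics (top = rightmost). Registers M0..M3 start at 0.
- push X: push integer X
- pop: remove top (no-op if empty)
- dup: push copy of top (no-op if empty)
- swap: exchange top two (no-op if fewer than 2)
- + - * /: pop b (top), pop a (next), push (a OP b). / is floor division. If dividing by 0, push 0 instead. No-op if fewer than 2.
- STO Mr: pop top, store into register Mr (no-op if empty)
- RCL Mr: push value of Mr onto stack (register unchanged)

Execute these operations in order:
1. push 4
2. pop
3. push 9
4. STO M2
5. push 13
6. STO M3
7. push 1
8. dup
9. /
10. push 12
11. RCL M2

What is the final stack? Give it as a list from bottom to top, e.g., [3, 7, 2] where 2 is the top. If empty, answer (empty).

After op 1 (push 4): stack=[4] mem=[0,0,0,0]
After op 2 (pop): stack=[empty] mem=[0,0,0,0]
After op 3 (push 9): stack=[9] mem=[0,0,0,0]
After op 4 (STO M2): stack=[empty] mem=[0,0,9,0]
After op 5 (push 13): stack=[13] mem=[0,0,9,0]
After op 6 (STO M3): stack=[empty] mem=[0,0,9,13]
After op 7 (push 1): stack=[1] mem=[0,0,9,13]
After op 8 (dup): stack=[1,1] mem=[0,0,9,13]
After op 9 (/): stack=[1] mem=[0,0,9,13]
After op 10 (push 12): stack=[1,12] mem=[0,0,9,13]
After op 11 (RCL M2): stack=[1,12,9] mem=[0,0,9,13]

Answer: [1, 12, 9]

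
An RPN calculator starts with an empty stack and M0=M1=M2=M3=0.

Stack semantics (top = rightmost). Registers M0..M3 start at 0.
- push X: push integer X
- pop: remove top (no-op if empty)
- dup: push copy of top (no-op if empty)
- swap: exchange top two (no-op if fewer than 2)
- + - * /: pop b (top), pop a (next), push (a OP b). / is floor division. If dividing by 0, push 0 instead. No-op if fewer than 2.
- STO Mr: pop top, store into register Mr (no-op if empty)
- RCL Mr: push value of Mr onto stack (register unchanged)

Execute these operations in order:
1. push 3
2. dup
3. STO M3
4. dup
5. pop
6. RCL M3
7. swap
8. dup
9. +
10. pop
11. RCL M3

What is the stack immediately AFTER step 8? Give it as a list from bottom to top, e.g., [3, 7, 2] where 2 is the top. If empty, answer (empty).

After op 1 (push 3): stack=[3] mem=[0,0,0,0]
After op 2 (dup): stack=[3,3] mem=[0,0,0,0]
After op 3 (STO M3): stack=[3] mem=[0,0,0,3]
After op 4 (dup): stack=[3,3] mem=[0,0,0,3]
After op 5 (pop): stack=[3] mem=[0,0,0,3]
After op 6 (RCL M3): stack=[3,3] mem=[0,0,0,3]
After op 7 (swap): stack=[3,3] mem=[0,0,0,3]
After op 8 (dup): stack=[3,3,3] mem=[0,0,0,3]

[3, 3, 3]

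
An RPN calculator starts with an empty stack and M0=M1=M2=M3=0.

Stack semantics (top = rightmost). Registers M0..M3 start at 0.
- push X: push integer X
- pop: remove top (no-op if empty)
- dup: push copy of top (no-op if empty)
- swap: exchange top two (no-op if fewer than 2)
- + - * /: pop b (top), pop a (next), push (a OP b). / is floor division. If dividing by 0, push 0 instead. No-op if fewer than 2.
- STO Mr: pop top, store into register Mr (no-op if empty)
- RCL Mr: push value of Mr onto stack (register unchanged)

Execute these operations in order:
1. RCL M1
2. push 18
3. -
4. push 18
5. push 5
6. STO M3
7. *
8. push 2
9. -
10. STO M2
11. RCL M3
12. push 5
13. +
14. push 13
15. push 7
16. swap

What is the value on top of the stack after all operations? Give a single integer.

After op 1 (RCL M1): stack=[0] mem=[0,0,0,0]
After op 2 (push 18): stack=[0,18] mem=[0,0,0,0]
After op 3 (-): stack=[-18] mem=[0,0,0,0]
After op 4 (push 18): stack=[-18,18] mem=[0,0,0,0]
After op 5 (push 5): stack=[-18,18,5] mem=[0,0,0,0]
After op 6 (STO M3): stack=[-18,18] mem=[0,0,0,5]
After op 7 (*): stack=[-324] mem=[0,0,0,5]
After op 8 (push 2): stack=[-324,2] mem=[0,0,0,5]
After op 9 (-): stack=[-326] mem=[0,0,0,5]
After op 10 (STO M2): stack=[empty] mem=[0,0,-326,5]
After op 11 (RCL M3): stack=[5] mem=[0,0,-326,5]
After op 12 (push 5): stack=[5,5] mem=[0,0,-326,5]
After op 13 (+): stack=[10] mem=[0,0,-326,5]
After op 14 (push 13): stack=[10,13] mem=[0,0,-326,5]
After op 15 (push 7): stack=[10,13,7] mem=[0,0,-326,5]
After op 16 (swap): stack=[10,7,13] mem=[0,0,-326,5]

Answer: 13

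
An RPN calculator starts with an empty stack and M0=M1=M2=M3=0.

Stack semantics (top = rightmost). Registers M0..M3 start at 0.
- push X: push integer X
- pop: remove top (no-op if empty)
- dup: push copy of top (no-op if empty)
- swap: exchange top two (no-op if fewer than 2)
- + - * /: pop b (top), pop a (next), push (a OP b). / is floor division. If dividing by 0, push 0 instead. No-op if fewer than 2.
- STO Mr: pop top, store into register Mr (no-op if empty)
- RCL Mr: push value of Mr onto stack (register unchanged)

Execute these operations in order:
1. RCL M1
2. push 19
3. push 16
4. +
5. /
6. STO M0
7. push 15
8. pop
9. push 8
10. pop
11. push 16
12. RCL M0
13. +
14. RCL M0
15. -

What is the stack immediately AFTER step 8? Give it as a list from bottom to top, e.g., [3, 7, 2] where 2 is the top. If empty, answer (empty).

After op 1 (RCL M1): stack=[0] mem=[0,0,0,0]
After op 2 (push 19): stack=[0,19] mem=[0,0,0,0]
After op 3 (push 16): stack=[0,19,16] mem=[0,0,0,0]
After op 4 (+): stack=[0,35] mem=[0,0,0,0]
After op 5 (/): stack=[0] mem=[0,0,0,0]
After op 6 (STO M0): stack=[empty] mem=[0,0,0,0]
After op 7 (push 15): stack=[15] mem=[0,0,0,0]
After op 8 (pop): stack=[empty] mem=[0,0,0,0]

(empty)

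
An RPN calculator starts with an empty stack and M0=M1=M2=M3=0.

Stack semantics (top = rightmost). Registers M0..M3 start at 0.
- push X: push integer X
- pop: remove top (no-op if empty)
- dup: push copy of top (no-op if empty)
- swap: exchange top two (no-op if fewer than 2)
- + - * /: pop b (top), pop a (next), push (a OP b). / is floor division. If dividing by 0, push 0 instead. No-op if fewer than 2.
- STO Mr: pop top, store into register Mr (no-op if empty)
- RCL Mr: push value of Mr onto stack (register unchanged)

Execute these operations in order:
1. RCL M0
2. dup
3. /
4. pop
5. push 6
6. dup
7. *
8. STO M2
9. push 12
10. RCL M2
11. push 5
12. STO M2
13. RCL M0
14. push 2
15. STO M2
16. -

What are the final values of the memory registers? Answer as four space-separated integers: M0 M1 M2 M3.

After op 1 (RCL M0): stack=[0] mem=[0,0,0,0]
After op 2 (dup): stack=[0,0] mem=[0,0,0,0]
After op 3 (/): stack=[0] mem=[0,0,0,0]
After op 4 (pop): stack=[empty] mem=[0,0,0,0]
After op 5 (push 6): stack=[6] mem=[0,0,0,0]
After op 6 (dup): stack=[6,6] mem=[0,0,0,0]
After op 7 (*): stack=[36] mem=[0,0,0,0]
After op 8 (STO M2): stack=[empty] mem=[0,0,36,0]
After op 9 (push 12): stack=[12] mem=[0,0,36,0]
After op 10 (RCL M2): stack=[12,36] mem=[0,0,36,0]
After op 11 (push 5): stack=[12,36,5] mem=[0,0,36,0]
After op 12 (STO M2): stack=[12,36] mem=[0,0,5,0]
After op 13 (RCL M0): stack=[12,36,0] mem=[0,0,5,0]
After op 14 (push 2): stack=[12,36,0,2] mem=[0,0,5,0]
After op 15 (STO M2): stack=[12,36,0] mem=[0,0,2,0]
After op 16 (-): stack=[12,36] mem=[0,0,2,0]

Answer: 0 0 2 0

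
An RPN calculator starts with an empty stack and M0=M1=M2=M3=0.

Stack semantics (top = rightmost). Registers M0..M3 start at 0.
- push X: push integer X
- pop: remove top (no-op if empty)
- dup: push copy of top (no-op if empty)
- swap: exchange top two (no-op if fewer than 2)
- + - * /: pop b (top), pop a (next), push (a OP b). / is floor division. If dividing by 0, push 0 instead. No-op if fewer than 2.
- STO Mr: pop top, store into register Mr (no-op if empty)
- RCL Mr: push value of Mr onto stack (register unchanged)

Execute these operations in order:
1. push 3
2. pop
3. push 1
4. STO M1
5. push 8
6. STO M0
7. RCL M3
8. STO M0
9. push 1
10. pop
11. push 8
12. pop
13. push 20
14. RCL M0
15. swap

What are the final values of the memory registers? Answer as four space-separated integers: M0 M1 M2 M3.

Answer: 0 1 0 0

Derivation:
After op 1 (push 3): stack=[3] mem=[0,0,0,0]
After op 2 (pop): stack=[empty] mem=[0,0,0,0]
After op 3 (push 1): stack=[1] mem=[0,0,0,0]
After op 4 (STO M1): stack=[empty] mem=[0,1,0,0]
After op 5 (push 8): stack=[8] mem=[0,1,0,0]
After op 6 (STO M0): stack=[empty] mem=[8,1,0,0]
After op 7 (RCL M3): stack=[0] mem=[8,1,0,0]
After op 8 (STO M0): stack=[empty] mem=[0,1,0,0]
After op 9 (push 1): stack=[1] mem=[0,1,0,0]
After op 10 (pop): stack=[empty] mem=[0,1,0,0]
After op 11 (push 8): stack=[8] mem=[0,1,0,0]
After op 12 (pop): stack=[empty] mem=[0,1,0,0]
After op 13 (push 20): stack=[20] mem=[0,1,0,0]
After op 14 (RCL M0): stack=[20,0] mem=[0,1,0,0]
After op 15 (swap): stack=[0,20] mem=[0,1,0,0]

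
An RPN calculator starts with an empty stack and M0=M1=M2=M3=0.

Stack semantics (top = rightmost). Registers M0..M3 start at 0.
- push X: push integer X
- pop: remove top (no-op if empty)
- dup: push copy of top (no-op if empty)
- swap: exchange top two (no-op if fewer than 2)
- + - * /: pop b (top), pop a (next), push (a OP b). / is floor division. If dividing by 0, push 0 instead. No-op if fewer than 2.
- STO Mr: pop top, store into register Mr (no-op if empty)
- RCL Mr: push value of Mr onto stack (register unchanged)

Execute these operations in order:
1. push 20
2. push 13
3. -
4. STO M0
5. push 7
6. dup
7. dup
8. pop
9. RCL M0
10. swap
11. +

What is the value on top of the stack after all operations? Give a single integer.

Answer: 14

Derivation:
After op 1 (push 20): stack=[20] mem=[0,0,0,0]
After op 2 (push 13): stack=[20,13] mem=[0,0,0,0]
After op 3 (-): stack=[7] mem=[0,0,0,0]
After op 4 (STO M0): stack=[empty] mem=[7,0,0,0]
After op 5 (push 7): stack=[7] mem=[7,0,0,0]
After op 6 (dup): stack=[7,7] mem=[7,0,0,0]
After op 7 (dup): stack=[7,7,7] mem=[7,0,0,0]
After op 8 (pop): stack=[7,7] mem=[7,0,0,0]
After op 9 (RCL M0): stack=[7,7,7] mem=[7,0,0,0]
After op 10 (swap): stack=[7,7,7] mem=[7,0,0,0]
After op 11 (+): stack=[7,14] mem=[7,0,0,0]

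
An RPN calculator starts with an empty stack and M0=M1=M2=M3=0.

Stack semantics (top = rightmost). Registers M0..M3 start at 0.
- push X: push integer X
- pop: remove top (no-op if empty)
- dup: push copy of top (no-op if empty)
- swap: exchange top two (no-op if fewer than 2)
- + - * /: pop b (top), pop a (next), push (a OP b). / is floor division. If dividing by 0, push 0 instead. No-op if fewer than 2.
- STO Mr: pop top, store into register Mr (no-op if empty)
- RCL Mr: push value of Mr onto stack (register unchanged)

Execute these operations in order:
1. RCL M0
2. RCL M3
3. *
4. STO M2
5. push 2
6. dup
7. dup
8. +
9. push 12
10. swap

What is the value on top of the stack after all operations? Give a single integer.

After op 1 (RCL M0): stack=[0] mem=[0,0,0,0]
After op 2 (RCL M3): stack=[0,0] mem=[0,0,0,0]
After op 3 (*): stack=[0] mem=[0,0,0,0]
After op 4 (STO M2): stack=[empty] mem=[0,0,0,0]
After op 5 (push 2): stack=[2] mem=[0,0,0,0]
After op 6 (dup): stack=[2,2] mem=[0,0,0,0]
After op 7 (dup): stack=[2,2,2] mem=[0,0,0,0]
After op 8 (+): stack=[2,4] mem=[0,0,0,0]
After op 9 (push 12): stack=[2,4,12] mem=[0,0,0,0]
After op 10 (swap): stack=[2,12,4] mem=[0,0,0,0]

Answer: 4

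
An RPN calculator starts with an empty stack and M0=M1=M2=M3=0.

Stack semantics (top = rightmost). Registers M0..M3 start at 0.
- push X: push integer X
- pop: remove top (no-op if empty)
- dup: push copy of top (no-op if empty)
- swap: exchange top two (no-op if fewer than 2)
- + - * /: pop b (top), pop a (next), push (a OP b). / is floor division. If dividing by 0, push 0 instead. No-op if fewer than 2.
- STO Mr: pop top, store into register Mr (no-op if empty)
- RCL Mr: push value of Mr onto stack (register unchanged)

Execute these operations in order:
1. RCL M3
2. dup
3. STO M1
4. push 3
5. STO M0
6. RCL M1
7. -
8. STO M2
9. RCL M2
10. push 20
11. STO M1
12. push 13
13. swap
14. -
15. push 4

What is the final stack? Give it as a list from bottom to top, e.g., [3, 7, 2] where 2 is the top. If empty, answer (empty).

Answer: [13, 4]

Derivation:
After op 1 (RCL M3): stack=[0] mem=[0,0,0,0]
After op 2 (dup): stack=[0,0] mem=[0,0,0,0]
After op 3 (STO M1): stack=[0] mem=[0,0,0,0]
After op 4 (push 3): stack=[0,3] mem=[0,0,0,0]
After op 5 (STO M0): stack=[0] mem=[3,0,0,0]
After op 6 (RCL M1): stack=[0,0] mem=[3,0,0,0]
After op 7 (-): stack=[0] mem=[3,0,0,0]
After op 8 (STO M2): stack=[empty] mem=[3,0,0,0]
After op 9 (RCL M2): stack=[0] mem=[3,0,0,0]
After op 10 (push 20): stack=[0,20] mem=[3,0,0,0]
After op 11 (STO M1): stack=[0] mem=[3,20,0,0]
After op 12 (push 13): stack=[0,13] mem=[3,20,0,0]
After op 13 (swap): stack=[13,0] mem=[3,20,0,0]
After op 14 (-): stack=[13] mem=[3,20,0,0]
After op 15 (push 4): stack=[13,4] mem=[3,20,0,0]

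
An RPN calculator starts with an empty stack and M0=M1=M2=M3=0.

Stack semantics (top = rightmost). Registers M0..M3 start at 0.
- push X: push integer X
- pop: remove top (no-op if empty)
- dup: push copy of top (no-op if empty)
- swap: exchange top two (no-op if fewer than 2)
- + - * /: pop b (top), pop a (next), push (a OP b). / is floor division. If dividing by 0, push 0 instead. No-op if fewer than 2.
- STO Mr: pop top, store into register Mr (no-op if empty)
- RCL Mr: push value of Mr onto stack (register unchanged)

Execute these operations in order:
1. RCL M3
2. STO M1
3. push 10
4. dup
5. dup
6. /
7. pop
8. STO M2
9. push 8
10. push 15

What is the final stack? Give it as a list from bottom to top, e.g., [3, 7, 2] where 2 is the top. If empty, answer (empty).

Answer: [8, 15]

Derivation:
After op 1 (RCL M3): stack=[0] mem=[0,0,0,0]
After op 2 (STO M1): stack=[empty] mem=[0,0,0,0]
After op 3 (push 10): stack=[10] mem=[0,0,0,0]
After op 4 (dup): stack=[10,10] mem=[0,0,0,0]
After op 5 (dup): stack=[10,10,10] mem=[0,0,0,0]
After op 6 (/): stack=[10,1] mem=[0,0,0,0]
After op 7 (pop): stack=[10] mem=[0,0,0,0]
After op 8 (STO M2): stack=[empty] mem=[0,0,10,0]
After op 9 (push 8): stack=[8] mem=[0,0,10,0]
After op 10 (push 15): stack=[8,15] mem=[0,0,10,0]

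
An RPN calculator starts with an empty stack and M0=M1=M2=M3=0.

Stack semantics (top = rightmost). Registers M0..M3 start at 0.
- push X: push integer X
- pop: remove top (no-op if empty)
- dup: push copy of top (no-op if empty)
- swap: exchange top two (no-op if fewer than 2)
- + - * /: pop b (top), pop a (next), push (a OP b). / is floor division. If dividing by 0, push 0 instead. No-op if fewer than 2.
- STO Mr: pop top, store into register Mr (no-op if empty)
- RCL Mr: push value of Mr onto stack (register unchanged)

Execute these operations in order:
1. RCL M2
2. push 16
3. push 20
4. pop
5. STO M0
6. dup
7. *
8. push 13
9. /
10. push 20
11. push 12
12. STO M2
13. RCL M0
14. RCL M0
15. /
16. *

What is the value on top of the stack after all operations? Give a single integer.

Answer: 20

Derivation:
After op 1 (RCL M2): stack=[0] mem=[0,0,0,0]
After op 2 (push 16): stack=[0,16] mem=[0,0,0,0]
After op 3 (push 20): stack=[0,16,20] mem=[0,0,0,0]
After op 4 (pop): stack=[0,16] mem=[0,0,0,0]
After op 5 (STO M0): stack=[0] mem=[16,0,0,0]
After op 6 (dup): stack=[0,0] mem=[16,0,0,0]
After op 7 (*): stack=[0] mem=[16,0,0,0]
After op 8 (push 13): stack=[0,13] mem=[16,0,0,0]
After op 9 (/): stack=[0] mem=[16,0,0,0]
After op 10 (push 20): stack=[0,20] mem=[16,0,0,0]
After op 11 (push 12): stack=[0,20,12] mem=[16,0,0,0]
After op 12 (STO M2): stack=[0,20] mem=[16,0,12,0]
After op 13 (RCL M0): stack=[0,20,16] mem=[16,0,12,0]
After op 14 (RCL M0): stack=[0,20,16,16] mem=[16,0,12,0]
After op 15 (/): stack=[0,20,1] mem=[16,0,12,0]
After op 16 (*): stack=[0,20] mem=[16,0,12,0]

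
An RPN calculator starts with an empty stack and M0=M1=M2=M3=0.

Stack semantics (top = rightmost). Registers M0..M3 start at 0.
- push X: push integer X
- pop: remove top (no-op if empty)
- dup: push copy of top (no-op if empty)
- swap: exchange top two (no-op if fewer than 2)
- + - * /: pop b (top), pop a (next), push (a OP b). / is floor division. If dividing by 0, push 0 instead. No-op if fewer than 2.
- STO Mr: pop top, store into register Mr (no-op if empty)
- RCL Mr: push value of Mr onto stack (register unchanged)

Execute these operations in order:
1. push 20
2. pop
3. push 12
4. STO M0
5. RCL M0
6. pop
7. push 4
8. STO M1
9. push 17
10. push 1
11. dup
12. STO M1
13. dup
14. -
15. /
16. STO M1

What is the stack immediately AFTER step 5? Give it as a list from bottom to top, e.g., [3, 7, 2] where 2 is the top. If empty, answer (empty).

After op 1 (push 20): stack=[20] mem=[0,0,0,0]
After op 2 (pop): stack=[empty] mem=[0,0,0,0]
After op 3 (push 12): stack=[12] mem=[0,0,0,0]
After op 4 (STO M0): stack=[empty] mem=[12,0,0,0]
After op 5 (RCL M0): stack=[12] mem=[12,0,0,0]

[12]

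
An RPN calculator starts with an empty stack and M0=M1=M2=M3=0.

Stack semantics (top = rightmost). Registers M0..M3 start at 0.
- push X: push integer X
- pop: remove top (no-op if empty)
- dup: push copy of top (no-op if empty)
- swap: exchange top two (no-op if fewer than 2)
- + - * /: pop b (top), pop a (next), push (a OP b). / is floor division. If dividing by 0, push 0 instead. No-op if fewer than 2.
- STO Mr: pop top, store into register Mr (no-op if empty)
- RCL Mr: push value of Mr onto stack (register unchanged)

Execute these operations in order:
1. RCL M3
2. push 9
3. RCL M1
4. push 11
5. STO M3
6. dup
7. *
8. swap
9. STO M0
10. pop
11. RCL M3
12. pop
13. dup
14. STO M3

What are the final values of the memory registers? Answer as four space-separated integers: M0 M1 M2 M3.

Answer: 9 0 0 0

Derivation:
After op 1 (RCL M3): stack=[0] mem=[0,0,0,0]
After op 2 (push 9): stack=[0,9] mem=[0,0,0,0]
After op 3 (RCL M1): stack=[0,9,0] mem=[0,0,0,0]
After op 4 (push 11): stack=[0,9,0,11] mem=[0,0,0,0]
After op 5 (STO M3): stack=[0,9,0] mem=[0,0,0,11]
After op 6 (dup): stack=[0,9,0,0] mem=[0,0,0,11]
After op 7 (*): stack=[0,9,0] mem=[0,0,0,11]
After op 8 (swap): stack=[0,0,9] mem=[0,0,0,11]
After op 9 (STO M0): stack=[0,0] mem=[9,0,0,11]
After op 10 (pop): stack=[0] mem=[9,0,0,11]
After op 11 (RCL M3): stack=[0,11] mem=[9,0,0,11]
After op 12 (pop): stack=[0] mem=[9,0,0,11]
After op 13 (dup): stack=[0,0] mem=[9,0,0,11]
After op 14 (STO M3): stack=[0] mem=[9,0,0,0]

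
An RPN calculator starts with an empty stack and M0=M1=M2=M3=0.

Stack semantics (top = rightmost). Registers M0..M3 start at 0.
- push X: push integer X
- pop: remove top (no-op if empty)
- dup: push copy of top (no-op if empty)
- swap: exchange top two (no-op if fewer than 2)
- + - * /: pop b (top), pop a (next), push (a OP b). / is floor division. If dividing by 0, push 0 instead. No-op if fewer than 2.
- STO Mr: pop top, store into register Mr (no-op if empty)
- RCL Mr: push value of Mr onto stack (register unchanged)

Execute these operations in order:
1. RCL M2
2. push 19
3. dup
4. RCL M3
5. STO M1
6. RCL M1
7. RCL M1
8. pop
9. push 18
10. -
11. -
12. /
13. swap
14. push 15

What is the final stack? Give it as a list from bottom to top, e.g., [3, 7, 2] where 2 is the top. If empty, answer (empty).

After op 1 (RCL M2): stack=[0] mem=[0,0,0,0]
After op 2 (push 19): stack=[0,19] mem=[0,0,0,0]
After op 3 (dup): stack=[0,19,19] mem=[0,0,0,0]
After op 4 (RCL M3): stack=[0,19,19,0] mem=[0,0,0,0]
After op 5 (STO M1): stack=[0,19,19] mem=[0,0,0,0]
After op 6 (RCL M1): stack=[0,19,19,0] mem=[0,0,0,0]
After op 7 (RCL M1): stack=[0,19,19,0,0] mem=[0,0,0,0]
After op 8 (pop): stack=[0,19,19,0] mem=[0,0,0,0]
After op 9 (push 18): stack=[0,19,19,0,18] mem=[0,0,0,0]
After op 10 (-): stack=[0,19,19,-18] mem=[0,0,0,0]
After op 11 (-): stack=[0,19,37] mem=[0,0,0,0]
After op 12 (/): stack=[0,0] mem=[0,0,0,0]
After op 13 (swap): stack=[0,0] mem=[0,0,0,0]
After op 14 (push 15): stack=[0,0,15] mem=[0,0,0,0]

Answer: [0, 0, 15]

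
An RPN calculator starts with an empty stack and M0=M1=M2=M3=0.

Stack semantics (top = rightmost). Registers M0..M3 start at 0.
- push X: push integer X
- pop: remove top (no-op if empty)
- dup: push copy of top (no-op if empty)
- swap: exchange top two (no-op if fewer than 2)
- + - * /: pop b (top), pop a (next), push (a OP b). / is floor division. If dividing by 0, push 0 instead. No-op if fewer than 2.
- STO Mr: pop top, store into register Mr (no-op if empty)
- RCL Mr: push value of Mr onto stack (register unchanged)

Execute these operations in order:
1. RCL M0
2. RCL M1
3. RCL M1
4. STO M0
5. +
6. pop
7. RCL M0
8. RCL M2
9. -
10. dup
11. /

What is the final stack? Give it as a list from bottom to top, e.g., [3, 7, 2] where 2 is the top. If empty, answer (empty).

After op 1 (RCL M0): stack=[0] mem=[0,0,0,0]
After op 2 (RCL M1): stack=[0,0] mem=[0,0,0,0]
After op 3 (RCL M1): stack=[0,0,0] mem=[0,0,0,0]
After op 4 (STO M0): stack=[0,0] mem=[0,0,0,0]
After op 5 (+): stack=[0] mem=[0,0,0,0]
After op 6 (pop): stack=[empty] mem=[0,0,0,0]
After op 7 (RCL M0): stack=[0] mem=[0,0,0,0]
After op 8 (RCL M2): stack=[0,0] mem=[0,0,0,0]
After op 9 (-): stack=[0] mem=[0,0,0,0]
After op 10 (dup): stack=[0,0] mem=[0,0,0,0]
After op 11 (/): stack=[0] mem=[0,0,0,0]

Answer: [0]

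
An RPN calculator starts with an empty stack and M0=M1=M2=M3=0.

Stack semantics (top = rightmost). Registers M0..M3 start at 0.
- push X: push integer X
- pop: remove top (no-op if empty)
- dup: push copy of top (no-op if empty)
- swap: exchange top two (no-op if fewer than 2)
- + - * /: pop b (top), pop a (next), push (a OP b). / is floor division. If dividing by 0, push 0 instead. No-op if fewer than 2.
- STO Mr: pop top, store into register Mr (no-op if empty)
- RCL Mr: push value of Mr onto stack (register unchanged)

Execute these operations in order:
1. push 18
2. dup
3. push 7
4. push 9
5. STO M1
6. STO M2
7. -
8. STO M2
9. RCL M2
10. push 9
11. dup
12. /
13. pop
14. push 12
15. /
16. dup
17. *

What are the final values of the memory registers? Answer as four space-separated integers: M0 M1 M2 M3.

Answer: 0 9 0 0

Derivation:
After op 1 (push 18): stack=[18] mem=[0,0,0,0]
After op 2 (dup): stack=[18,18] mem=[0,0,0,0]
After op 3 (push 7): stack=[18,18,7] mem=[0,0,0,0]
After op 4 (push 9): stack=[18,18,7,9] mem=[0,0,0,0]
After op 5 (STO M1): stack=[18,18,7] mem=[0,9,0,0]
After op 6 (STO M2): stack=[18,18] mem=[0,9,7,0]
After op 7 (-): stack=[0] mem=[0,9,7,0]
After op 8 (STO M2): stack=[empty] mem=[0,9,0,0]
After op 9 (RCL M2): stack=[0] mem=[0,9,0,0]
After op 10 (push 9): stack=[0,9] mem=[0,9,0,0]
After op 11 (dup): stack=[0,9,9] mem=[0,9,0,0]
After op 12 (/): stack=[0,1] mem=[0,9,0,0]
After op 13 (pop): stack=[0] mem=[0,9,0,0]
After op 14 (push 12): stack=[0,12] mem=[0,9,0,0]
After op 15 (/): stack=[0] mem=[0,9,0,0]
After op 16 (dup): stack=[0,0] mem=[0,9,0,0]
After op 17 (*): stack=[0] mem=[0,9,0,0]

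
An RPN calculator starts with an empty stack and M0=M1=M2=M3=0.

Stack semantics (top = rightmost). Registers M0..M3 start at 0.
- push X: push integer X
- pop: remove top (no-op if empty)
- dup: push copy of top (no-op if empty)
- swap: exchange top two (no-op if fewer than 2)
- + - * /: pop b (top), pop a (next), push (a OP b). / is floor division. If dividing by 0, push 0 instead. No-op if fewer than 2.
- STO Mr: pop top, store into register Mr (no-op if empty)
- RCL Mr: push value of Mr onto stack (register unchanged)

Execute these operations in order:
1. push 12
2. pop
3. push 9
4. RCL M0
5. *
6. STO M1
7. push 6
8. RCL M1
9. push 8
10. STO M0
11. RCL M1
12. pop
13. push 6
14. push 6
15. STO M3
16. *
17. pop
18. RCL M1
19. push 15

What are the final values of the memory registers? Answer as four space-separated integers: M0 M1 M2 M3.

After op 1 (push 12): stack=[12] mem=[0,0,0,0]
After op 2 (pop): stack=[empty] mem=[0,0,0,0]
After op 3 (push 9): stack=[9] mem=[0,0,0,0]
After op 4 (RCL M0): stack=[9,0] mem=[0,0,0,0]
After op 5 (*): stack=[0] mem=[0,0,0,0]
After op 6 (STO M1): stack=[empty] mem=[0,0,0,0]
After op 7 (push 6): stack=[6] mem=[0,0,0,0]
After op 8 (RCL M1): stack=[6,0] mem=[0,0,0,0]
After op 9 (push 8): stack=[6,0,8] mem=[0,0,0,0]
After op 10 (STO M0): stack=[6,0] mem=[8,0,0,0]
After op 11 (RCL M1): stack=[6,0,0] mem=[8,0,0,0]
After op 12 (pop): stack=[6,0] mem=[8,0,0,0]
After op 13 (push 6): stack=[6,0,6] mem=[8,0,0,0]
After op 14 (push 6): stack=[6,0,6,6] mem=[8,0,0,0]
After op 15 (STO M3): stack=[6,0,6] mem=[8,0,0,6]
After op 16 (*): stack=[6,0] mem=[8,0,0,6]
After op 17 (pop): stack=[6] mem=[8,0,0,6]
After op 18 (RCL M1): stack=[6,0] mem=[8,0,0,6]
After op 19 (push 15): stack=[6,0,15] mem=[8,0,0,6]

Answer: 8 0 0 6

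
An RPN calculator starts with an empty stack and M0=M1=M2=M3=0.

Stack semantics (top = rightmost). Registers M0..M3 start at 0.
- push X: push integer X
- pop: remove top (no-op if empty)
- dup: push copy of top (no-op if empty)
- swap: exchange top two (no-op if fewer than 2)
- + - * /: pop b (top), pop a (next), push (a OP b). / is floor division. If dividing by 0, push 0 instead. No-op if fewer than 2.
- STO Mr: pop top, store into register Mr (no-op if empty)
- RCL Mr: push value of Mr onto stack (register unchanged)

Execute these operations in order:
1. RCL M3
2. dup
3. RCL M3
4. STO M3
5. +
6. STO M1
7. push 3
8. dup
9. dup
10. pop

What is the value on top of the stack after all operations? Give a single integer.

After op 1 (RCL M3): stack=[0] mem=[0,0,0,0]
After op 2 (dup): stack=[0,0] mem=[0,0,0,0]
After op 3 (RCL M3): stack=[0,0,0] mem=[0,0,0,0]
After op 4 (STO M3): stack=[0,0] mem=[0,0,0,0]
After op 5 (+): stack=[0] mem=[0,0,0,0]
After op 6 (STO M1): stack=[empty] mem=[0,0,0,0]
After op 7 (push 3): stack=[3] mem=[0,0,0,0]
After op 8 (dup): stack=[3,3] mem=[0,0,0,0]
After op 9 (dup): stack=[3,3,3] mem=[0,0,0,0]
After op 10 (pop): stack=[3,3] mem=[0,0,0,0]

Answer: 3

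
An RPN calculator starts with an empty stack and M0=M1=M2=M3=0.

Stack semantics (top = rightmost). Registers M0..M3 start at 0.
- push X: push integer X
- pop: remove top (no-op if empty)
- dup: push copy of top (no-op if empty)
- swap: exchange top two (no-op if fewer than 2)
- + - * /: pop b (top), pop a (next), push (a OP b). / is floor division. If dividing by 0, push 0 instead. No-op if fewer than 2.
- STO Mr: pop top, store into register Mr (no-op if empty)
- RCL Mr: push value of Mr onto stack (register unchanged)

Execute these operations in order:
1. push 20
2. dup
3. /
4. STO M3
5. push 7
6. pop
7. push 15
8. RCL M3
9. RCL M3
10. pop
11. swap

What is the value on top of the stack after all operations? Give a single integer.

Answer: 15

Derivation:
After op 1 (push 20): stack=[20] mem=[0,0,0,0]
After op 2 (dup): stack=[20,20] mem=[0,0,0,0]
After op 3 (/): stack=[1] mem=[0,0,0,0]
After op 4 (STO M3): stack=[empty] mem=[0,0,0,1]
After op 5 (push 7): stack=[7] mem=[0,0,0,1]
After op 6 (pop): stack=[empty] mem=[0,0,0,1]
After op 7 (push 15): stack=[15] mem=[0,0,0,1]
After op 8 (RCL M3): stack=[15,1] mem=[0,0,0,1]
After op 9 (RCL M3): stack=[15,1,1] mem=[0,0,0,1]
After op 10 (pop): stack=[15,1] mem=[0,0,0,1]
After op 11 (swap): stack=[1,15] mem=[0,0,0,1]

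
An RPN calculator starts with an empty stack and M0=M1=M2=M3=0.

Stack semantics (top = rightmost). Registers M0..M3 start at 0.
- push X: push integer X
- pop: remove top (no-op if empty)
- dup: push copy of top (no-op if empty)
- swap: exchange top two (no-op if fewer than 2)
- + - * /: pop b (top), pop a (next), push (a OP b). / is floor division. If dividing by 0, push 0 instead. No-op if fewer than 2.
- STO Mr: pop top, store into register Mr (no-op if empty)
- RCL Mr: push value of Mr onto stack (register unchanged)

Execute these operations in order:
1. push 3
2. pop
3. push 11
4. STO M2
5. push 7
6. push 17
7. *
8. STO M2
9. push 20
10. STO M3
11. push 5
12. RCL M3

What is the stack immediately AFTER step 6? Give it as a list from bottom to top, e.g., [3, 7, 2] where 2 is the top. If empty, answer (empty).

After op 1 (push 3): stack=[3] mem=[0,0,0,0]
After op 2 (pop): stack=[empty] mem=[0,0,0,0]
After op 3 (push 11): stack=[11] mem=[0,0,0,0]
After op 4 (STO M2): stack=[empty] mem=[0,0,11,0]
After op 5 (push 7): stack=[7] mem=[0,0,11,0]
After op 6 (push 17): stack=[7,17] mem=[0,0,11,0]

[7, 17]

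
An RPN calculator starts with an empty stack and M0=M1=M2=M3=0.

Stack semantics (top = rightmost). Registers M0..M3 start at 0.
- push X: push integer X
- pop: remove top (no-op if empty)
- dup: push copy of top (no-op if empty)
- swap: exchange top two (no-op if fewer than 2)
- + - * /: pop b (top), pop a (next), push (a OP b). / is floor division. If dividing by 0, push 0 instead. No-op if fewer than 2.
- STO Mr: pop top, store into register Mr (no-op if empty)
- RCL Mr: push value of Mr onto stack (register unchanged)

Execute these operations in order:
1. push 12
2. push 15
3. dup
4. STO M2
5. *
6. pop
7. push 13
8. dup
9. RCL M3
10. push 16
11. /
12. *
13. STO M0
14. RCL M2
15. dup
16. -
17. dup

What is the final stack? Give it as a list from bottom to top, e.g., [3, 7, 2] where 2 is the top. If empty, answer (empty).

After op 1 (push 12): stack=[12] mem=[0,0,0,0]
After op 2 (push 15): stack=[12,15] mem=[0,0,0,0]
After op 3 (dup): stack=[12,15,15] mem=[0,0,0,0]
After op 4 (STO M2): stack=[12,15] mem=[0,0,15,0]
After op 5 (*): stack=[180] mem=[0,0,15,0]
After op 6 (pop): stack=[empty] mem=[0,0,15,0]
After op 7 (push 13): stack=[13] mem=[0,0,15,0]
After op 8 (dup): stack=[13,13] mem=[0,0,15,0]
After op 9 (RCL M3): stack=[13,13,0] mem=[0,0,15,0]
After op 10 (push 16): stack=[13,13,0,16] mem=[0,0,15,0]
After op 11 (/): stack=[13,13,0] mem=[0,0,15,0]
After op 12 (*): stack=[13,0] mem=[0,0,15,0]
After op 13 (STO M0): stack=[13] mem=[0,0,15,0]
After op 14 (RCL M2): stack=[13,15] mem=[0,0,15,0]
After op 15 (dup): stack=[13,15,15] mem=[0,0,15,0]
After op 16 (-): stack=[13,0] mem=[0,0,15,0]
After op 17 (dup): stack=[13,0,0] mem=[0,0,15,0]

Answer: [13, 0, 0]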